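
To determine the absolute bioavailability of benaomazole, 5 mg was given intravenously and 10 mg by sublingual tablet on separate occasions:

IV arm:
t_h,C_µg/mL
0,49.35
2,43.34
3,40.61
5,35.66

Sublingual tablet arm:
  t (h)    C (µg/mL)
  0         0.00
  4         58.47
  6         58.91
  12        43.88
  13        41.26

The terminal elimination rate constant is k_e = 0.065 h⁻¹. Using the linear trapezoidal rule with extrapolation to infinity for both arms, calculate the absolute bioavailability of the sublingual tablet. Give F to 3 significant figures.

F = 0.803

Trapezoidal AUC_0→5 (IV):
  [0→2]: (49.35+43.34)/2 × 2 = 92.69
  [2→3]: (43.34+40.61)/2 × 1 = 41.975
  [3→5]: (40.61+35.66)/2 × 2 = 76.27
  Sum = 210.935 µg/mL·h
IV tail: 35.66/0.065 = 548.615; AUC_iv,0→∞ = 210.935 + 548.615 = 759.55 µg/mL·h
Trapezoidal AUC_0→13 (sublingual tablet):
  [0→4]: (0.00+58.47)/2 × 4 = 116.94
  [4→6]: (58.47+58.91)/2 × 2 = 117.38
  [6→12]: (58.91+43.88)/2 × 6 = 308.37
  [12→13]: (43.88+41.26)/2 × 1 = 42.57
  Sum = 585.26 µg/mL·h
sublingual tablet tail: 41.26/0.065 = 634.769; AUC_ev,0→∞ = 585.26 + 634.769 = 1220.029 µg/mL·h
F = (AUC_ev/D_ev)/(AUC_iv/D_iv) = (1220.029/10)/(759.55/5) = 122.0029/151.91 = 0.8031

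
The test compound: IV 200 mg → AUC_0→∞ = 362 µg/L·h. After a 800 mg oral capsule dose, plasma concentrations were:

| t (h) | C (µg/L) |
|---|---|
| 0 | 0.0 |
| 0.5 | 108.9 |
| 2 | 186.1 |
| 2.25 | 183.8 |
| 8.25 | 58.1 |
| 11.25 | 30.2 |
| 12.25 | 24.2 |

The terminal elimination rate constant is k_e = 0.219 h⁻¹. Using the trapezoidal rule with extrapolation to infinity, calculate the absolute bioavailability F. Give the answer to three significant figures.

Trapezoidal AUC_0→12.25 (oral capsule):
  [0→0.5]: (0.0+108.9)/2 × 0.5 = 27.225
  [0.5→2]: (108.9+186.1)/2 × 1.5 = 221.25
  [2→2.25]: (186.1+183.8)/2 × 0.25 = 46.2375
  [2.25→8.25]: (183.8+58.1)/2 × 6 = 725.7
  [8.25→11.25]: (58.1+30.2)/2 × 3 = 132.45
  [11.25→12.25]: (30.2+24.2)/2 × 1 = 27.2
  Sum = 1180.0625 µg/L·h
Tail: C_last/k_e = 24.2/0.219 = 110.502
AUC_0→∞ (oral capsule) = 1180.0625 + 110.502 = 1290.5645 µg/L·h
F = (AUC_ev/D_ev)/(AUC_iv/D_iv) = (1290.5645/800)/(362/200) = 1.61321/1.81 = 0.8913

F = 0.891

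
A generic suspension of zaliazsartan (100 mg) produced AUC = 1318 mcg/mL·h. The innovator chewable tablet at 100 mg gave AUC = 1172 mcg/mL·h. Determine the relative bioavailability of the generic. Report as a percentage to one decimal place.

F_rel = (AUC_test/D_test) / (AUC_ref/D_ref)
      = (1318/100) / (1172/100)
      = 13.18 / 11.72 = 1.1246 = 112.46%

F_rel = 112.5%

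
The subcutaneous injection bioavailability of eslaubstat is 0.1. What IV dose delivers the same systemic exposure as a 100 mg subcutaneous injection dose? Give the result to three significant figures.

Systemic exposure from an extravascular dose = F × D_ev, so the equivalent IV dose is F × D_ev.
D_iv = F × D_ev = 0.1 × 100 = 10 mg

D_iv = 10.0 mg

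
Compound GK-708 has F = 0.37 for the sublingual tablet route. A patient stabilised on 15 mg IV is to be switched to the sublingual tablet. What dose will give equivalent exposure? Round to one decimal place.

D_sublingual = 40.5 mg

For equal systemic exposure: F × D_ev = D_iv
D_ev = D_iv / F = 15 / 0.37 = 40.5405 mg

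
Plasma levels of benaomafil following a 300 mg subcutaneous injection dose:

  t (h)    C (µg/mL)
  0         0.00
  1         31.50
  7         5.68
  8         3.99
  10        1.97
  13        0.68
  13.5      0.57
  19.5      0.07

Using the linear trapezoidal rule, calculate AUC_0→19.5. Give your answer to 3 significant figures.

AUC = 144 µg/mL·h

Trapezoidal AUC_0→19.5:
  [0→1]: (0.00+31.50)/2 × 1 = 15.75
  [1→7]: (31.50+5.68)/2 × 6 = 111.54
  [7→8]: (5.68+3.99)/2 × 1 = 4.835
  [8→10]: (3.99+1.97)/2 × 2 = 5.96
  [10→13]: (1.97+0.68)/2 × 3 = 3.975
  [13→13.5]: (0.68+0.57)/2 × 0.5 = 0.3125
  [13.5→19.5]: (0.57+0.07)/2 × 6 = 1.92
  Sum = 144.2925 µg/mL·h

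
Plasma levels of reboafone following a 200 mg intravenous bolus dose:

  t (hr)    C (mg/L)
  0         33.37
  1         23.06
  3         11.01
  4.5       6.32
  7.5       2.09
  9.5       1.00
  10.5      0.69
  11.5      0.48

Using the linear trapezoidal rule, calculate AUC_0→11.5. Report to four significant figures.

AUC = 92.42 mg/L·hr

Trapezoidal AUC_0→11.5:
  [0→1]: (33.37+23.06)/2 × 1 = 28.215
  [1→3]: (23.06+11.01)/2 × 2 = 34.07
  [3→4.5]: (11.01+6.32)/2 × 1.5 = 12.9975
  [4.5→7.5]: (6.32+2.09)/2 × 3 = 12.615
  [7.5→9.5]: (2.09+1.00)/2 × 2 = 3.09
  [9.5→10.5]: (1.00+0.69)/2 × 1 = 0.845
  [10.5→11.5]: (0.69+0.48)/2 × 1 = 0.585
  Sum = 92.4175 mg/L·hr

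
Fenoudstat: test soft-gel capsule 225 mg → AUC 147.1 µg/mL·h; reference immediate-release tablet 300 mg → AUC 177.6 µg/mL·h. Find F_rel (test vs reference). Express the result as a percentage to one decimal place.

F_rel = 110.4%

F_rel = (AUC_test/D_test) / (AUC_ref/D_ref)
      = (147.1/225) / (177.6/300)
      = 0.653778 / 0.592 = 1.1044 = 110.44%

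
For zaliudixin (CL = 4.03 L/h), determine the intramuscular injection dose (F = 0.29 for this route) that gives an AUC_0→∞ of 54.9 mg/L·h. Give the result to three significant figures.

Dose = 763 mg

Dose = CL × AUC_0→∞ / F
     = 4.03 × 54.9 / 0.29 = 762.921 mg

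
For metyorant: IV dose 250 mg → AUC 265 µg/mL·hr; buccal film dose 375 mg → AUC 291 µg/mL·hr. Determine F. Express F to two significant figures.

F = 0.73

F = (AUC_ev / D_ev) / (AUC_iv / D_iv)
  = (291/375) / (265/250)
  = 0.776 / 1.06 = 0.7321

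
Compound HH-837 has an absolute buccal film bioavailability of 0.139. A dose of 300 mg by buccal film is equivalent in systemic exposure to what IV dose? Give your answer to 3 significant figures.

Systemic exposure from an extravascular dose = F × D_ev, so the equivalent IV dose is F × D_ev.
D_iv = F × D_ev = 0.139 × 300 = 41.7 mg

D_iv = 41.7 mg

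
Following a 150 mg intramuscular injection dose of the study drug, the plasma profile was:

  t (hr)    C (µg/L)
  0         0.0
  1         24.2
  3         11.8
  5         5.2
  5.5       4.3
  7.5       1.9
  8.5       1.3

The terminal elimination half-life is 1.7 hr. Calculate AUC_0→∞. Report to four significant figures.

AUC = 78.46 µg/L·hr

Trapezoidal AUC_0→8.5:
  [0→1]: (0.0+24.2)/2 × 1 = 12.1
  [1→3]: (24.2+11.8)/2 × 2 = 36.0
  [3→5]: (11.8+5.2)/2 × 2 = 17.0
  [5→5.5]: (5.2+4.3)/2 × 0.5 = 2.375
  [5.5→7.5]: (4.3+1.9)/2 × 2 = 6.2
  [7.5→8.5]: (1.9+1.3)/2 × 1 = 1.6
  Sum = 75.275 µg/L·hr
k_e = ln2 / t½ = 0.693147 / 1.7 = 0.4077 hr^-1
Extrapolated tail: C_last / k_e = 1.3 / 0.4077 = 3.189
AUC_0→∞ = 75.275 + 3.189 = 78.464 µg/L·hr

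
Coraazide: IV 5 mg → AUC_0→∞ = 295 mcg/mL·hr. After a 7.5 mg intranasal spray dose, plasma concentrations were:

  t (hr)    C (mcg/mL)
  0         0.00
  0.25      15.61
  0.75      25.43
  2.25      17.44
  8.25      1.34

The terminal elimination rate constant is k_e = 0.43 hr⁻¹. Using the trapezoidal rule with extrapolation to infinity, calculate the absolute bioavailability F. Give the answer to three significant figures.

Trapezoidal AUC_0→8.25 (intranasal spray):
  [0→0.25]: (0.00+15.61)/2 × 0.25 = 1.95125
  [0.25→0.75]: (15.61+25.43)/2 × 0.5 = 10.26
  [0.75→2.25]: (25.43+17.44)/2 × 1.5 = 32.1525
  [2.25→8.25]: (17.44+1.34)/2 × 6 = 56.34
  Sum = 100.70375 mcg/mL·hr
Tail: C_last/k_e = 1.34/0.43 = 3.116
AUC_0→∞ (intranasal spray) = 100.70375 + 3.116 = 103.81975 mcg/mL·hr
F = (AUC_ev/D_ev)/(AUC_iv/D_iv) = (103.81975/7.5)/(295/5) = 13.8426/59 = 0.2346

F = 0.235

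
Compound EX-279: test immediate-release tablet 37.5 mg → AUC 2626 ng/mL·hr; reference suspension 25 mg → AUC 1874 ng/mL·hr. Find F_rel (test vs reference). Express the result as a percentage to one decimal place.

F_rel = (AUC_test/D_test) / (AUC_ref/D_ref)
      = (2626/37.5) / (1874/25)
      = 70.0267 / 74.96 = 0.9342 = 93.42%

F_rel = 93.4%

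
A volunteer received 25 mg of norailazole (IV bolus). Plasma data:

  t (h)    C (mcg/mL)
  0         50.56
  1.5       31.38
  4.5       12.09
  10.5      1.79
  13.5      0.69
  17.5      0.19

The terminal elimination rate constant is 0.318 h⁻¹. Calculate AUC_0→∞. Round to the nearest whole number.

AUC = 174 mcg/mL·h

Trapezoidal AUC_0→17.5:
  [0→1.5]: (50.56+31.38)/2 × 1.5 = 61.455
  [1.5→4.5]: (31.38+12.09)/2 × 3 = 65.205
  [4.5→10.5]: (12.09+1.79)/2 × 6 = 41.64
  [10.5→13.5]: (1.79+0.69)/2 × 3 = 3.72
  [13.5→17.5]: (0.69+0.19)/2 × 4 = 1.76
  Sum = 173.78 mcg/mL·h
Extrapolated tail: C_last / k_e = 0.19 / 0.318 = 0.597
AUC_0→∞ = 173.78 + 0.597 = 174.377 mcg/mL·h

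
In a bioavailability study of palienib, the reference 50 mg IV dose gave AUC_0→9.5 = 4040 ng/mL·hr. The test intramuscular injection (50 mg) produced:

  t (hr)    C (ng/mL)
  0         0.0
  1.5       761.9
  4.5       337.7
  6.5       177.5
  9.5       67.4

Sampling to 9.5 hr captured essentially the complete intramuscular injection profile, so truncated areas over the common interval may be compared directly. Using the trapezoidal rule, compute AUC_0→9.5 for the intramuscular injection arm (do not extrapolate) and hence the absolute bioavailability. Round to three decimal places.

Trapezoidal AUC_0→9.5 (intramuscular injection):
  [0→1.5]: (0.0+761.9)/2 × 1.5 = 571.425
  [1.5→4.5]: (761.9+337.7)/2 × 3 = 1649.4
  [4.5→6.5]: (337.7+177.5)/2 × 2 = 515.2
  [6.5→9.5]: (177.5+67.4)/2 × 3 = 367.35
  Sum = 3103.375 ng/mL·hr
F = (AUC_ev/D_ev)/(AUC_iv/D_iv) = (3103.375/50)/(4040/50) = 62.0675/80.8 = 0.7682

F = 0.768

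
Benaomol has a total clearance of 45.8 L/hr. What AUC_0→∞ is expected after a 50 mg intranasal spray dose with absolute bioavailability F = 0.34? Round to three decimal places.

AUC = 0.371 mg/L·hr

AUC_0→∞ = F × Dose / CL
        = 0.34 × 50 / 45.8 = 0.371179 mg/L·hr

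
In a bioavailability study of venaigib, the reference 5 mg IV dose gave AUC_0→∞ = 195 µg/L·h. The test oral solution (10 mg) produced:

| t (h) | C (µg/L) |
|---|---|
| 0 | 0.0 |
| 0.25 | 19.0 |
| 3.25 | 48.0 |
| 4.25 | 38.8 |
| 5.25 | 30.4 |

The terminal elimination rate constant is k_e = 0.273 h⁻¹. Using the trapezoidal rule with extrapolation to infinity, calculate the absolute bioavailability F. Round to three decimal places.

F = 0.749

Trapezoidal AUC_0→5.25 (oral solution):
  [0→0.25]: (0.0+19.0)/2 × 0.25 = 2.375
  [0.25→3.25]: (19.0+48.0)/2 × 3 = 100.5
  [3.25→4.25]: (48.0+38.8)/2 × 1 = 43.4
  [4.25→5.25]: (38.8+30.4)/2 × 1 = 34.6
  Sum = 180.875 µg/L·h
Tail: C_last/k_e = 30.4/0.273 = 111.355
AUC_0→∞ (oral solution) = 180.875 + 111.355 = 292.23 µg/L·h
F = (AUC_ev/D_ev)/(AUC_iv/D_iv) = (292.23/10)/(195/5) = 29.223/39 = 0.7493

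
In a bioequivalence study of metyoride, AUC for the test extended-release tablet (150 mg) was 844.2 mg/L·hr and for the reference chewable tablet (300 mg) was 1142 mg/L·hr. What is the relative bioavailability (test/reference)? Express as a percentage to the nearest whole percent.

F_rel = 148%

F_rel = (AUC_test/D_test) / (AUC_ref/D_ref)
      = (844.2/150) / (1142/300)
      = 5.628 / 3.80667 = 1.4785 = 147.85%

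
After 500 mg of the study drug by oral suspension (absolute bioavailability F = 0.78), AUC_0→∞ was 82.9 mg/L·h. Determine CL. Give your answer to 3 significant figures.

CL = F × Dose / AUC_0→∞
   = 0.78 × 500 / 82.9 = 4.70446 L/h

CL = 4.70 L/h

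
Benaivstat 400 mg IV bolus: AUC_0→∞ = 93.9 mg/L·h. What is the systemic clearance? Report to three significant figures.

CL = Dose_iv / AUC_0→∞
   = 400 / 93.9 = 4.25985 L/h

CL = 4.26 L/h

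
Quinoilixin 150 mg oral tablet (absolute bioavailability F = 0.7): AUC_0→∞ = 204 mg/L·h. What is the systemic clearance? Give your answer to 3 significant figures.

CL = F × Dose / AUC_0→∞
   = 0.7 × 150 / 204 = 0.514706 L/h

CL = 0.515 L/h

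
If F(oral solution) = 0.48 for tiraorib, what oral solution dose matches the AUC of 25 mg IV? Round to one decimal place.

D_oral = 52.1 mg

For equal systemic exposure: F × D_ev = D_iv
D_ev = D_iv / F = 25 / 0.48 = 52.0833 mg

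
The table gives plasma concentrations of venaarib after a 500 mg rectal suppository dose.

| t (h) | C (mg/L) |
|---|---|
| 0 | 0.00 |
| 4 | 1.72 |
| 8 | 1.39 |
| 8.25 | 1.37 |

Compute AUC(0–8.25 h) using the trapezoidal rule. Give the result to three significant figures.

AUC = 10.0 mg/L·h

Trapezoidal AUC_0→8.25:
  [0→4]: (0.00+1.72)/2 × 4 = 3.44
  [4→8]: (1.72+1.39)/2 × 4 = 6.22
  [8→8.25]: (1.39+1.37)/2 × 0.25 = 0.345
  Sum = 10.005 mg/L·h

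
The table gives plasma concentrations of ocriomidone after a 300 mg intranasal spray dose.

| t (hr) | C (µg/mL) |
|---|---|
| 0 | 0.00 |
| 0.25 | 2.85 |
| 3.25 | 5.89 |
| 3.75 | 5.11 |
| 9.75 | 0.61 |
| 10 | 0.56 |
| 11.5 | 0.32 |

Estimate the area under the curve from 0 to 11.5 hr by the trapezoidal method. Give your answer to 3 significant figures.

AUC = 34.2 µg/mL·hr

Trapezoidal AUC_0→11.5:
  [0→0.25]: (0.00+2.85)/2 × 0.25 = 0.35625
  [0.25→3.25]: (2.85+5.89)/2 × 3 = 13.11
  [3.25→3.75]: (5.89+5.11)/2 × 0.5 = 2.75
  [3.75→9.75]: (5.11+0.61)/2 × 6 = 17.16
  [9.75→10]: (0.61+0.56)/2 × 0.25 = 0.14625
  [10→11.5]: (0.56+0.32)/2 × 1.5 = 0.66
  Sum = 34.1825 µg/mL·hr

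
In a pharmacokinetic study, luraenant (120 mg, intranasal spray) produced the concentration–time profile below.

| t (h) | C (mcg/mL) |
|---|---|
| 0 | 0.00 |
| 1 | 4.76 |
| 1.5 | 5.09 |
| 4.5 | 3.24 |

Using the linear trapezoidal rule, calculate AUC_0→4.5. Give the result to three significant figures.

AUC = 17.3 mcg/mL·h

Trapezoidal AUC_0→4.5:
  [0→1]: (0.00+4.76)/2 × 1 = 2.38
  [1→1.5]: (4.76+5.09)/2 × 0.5 = 2.4625
  [1.5→4.5]: (5.09+3.24)/2 × 3 = 12.495
  Sum = 17.3375 mcg/mL·h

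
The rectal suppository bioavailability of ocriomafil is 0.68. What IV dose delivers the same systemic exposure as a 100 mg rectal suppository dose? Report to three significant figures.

Systemic exposure from an extravascular dose = F × D_ev, so the equivalent IV dose is F × D_ev.
D_iv = F × D_ev = 0.68 × 100 = 68 mg

D_iv = 68.0 mg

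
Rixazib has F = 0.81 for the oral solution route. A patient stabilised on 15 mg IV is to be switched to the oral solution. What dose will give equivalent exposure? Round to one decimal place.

D_oral = 18.5 mg

For equal systemic exposure: F × D_ev = D_iv
D_ev = D_iv / F = 15 / 0.81 = 18.5185 mg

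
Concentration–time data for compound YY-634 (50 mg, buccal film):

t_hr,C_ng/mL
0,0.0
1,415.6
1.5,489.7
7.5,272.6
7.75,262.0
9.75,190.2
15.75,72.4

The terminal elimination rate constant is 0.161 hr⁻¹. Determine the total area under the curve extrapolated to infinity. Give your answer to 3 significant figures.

Trapezoidal AUC_0→15.75:
  [0→1]: (0.0+415.6)/2 × 1 = 207.8
  [1→1.5]: (415.6+489.7)/2 × 0.5 = 226.325
  [1.5→7.5]: (489.7+272.6)/2 × 6 = 2286.9
  [7.5→7.75]: (272.6+262.0)/2 × 0.25 = 66.825
  [7.75→9.75]: (262.0+190.2)/2 × 2 = 452.2
  [9.75→15.75]: (190.2+72.4)/2 × 6 = 787.8
  Sum = 4027.85 ng/mL·hr
Extrapolated tail: C_last / k_e = 72.4 / 0.161 = 449.689
AUC_0→∞ = 4027.85 + 449.689 = 4477.539 ng/mL·hr

AUC = 4480 ng/mL·hr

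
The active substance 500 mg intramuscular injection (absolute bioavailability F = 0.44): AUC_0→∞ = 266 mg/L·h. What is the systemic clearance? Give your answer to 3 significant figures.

CL = F × Dose / AUC_0→∞
   = 0.44 × 500 / 266 = 0.827068 L/h

CL = 0.827 L/h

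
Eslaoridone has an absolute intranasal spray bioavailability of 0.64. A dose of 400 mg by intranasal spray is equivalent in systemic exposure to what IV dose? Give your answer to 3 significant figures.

D_iv = 256 mg

Systemic exposure from an extravascular dose = F × D_ev, so the equivalent IV dose is F × D_ev.
D_iv = F × D_ev = 0.64 × 400 = 256 mg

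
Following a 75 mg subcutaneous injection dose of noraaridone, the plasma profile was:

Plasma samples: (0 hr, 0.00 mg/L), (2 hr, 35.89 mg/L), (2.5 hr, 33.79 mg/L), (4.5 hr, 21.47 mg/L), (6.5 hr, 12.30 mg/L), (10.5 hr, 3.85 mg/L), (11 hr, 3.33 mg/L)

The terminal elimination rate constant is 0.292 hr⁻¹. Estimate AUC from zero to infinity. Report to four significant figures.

Trapezoidal AUC_0→11:
  [0→2]: (0.00+35.89)/2 × 2 = 35.89
  [2→2.5]: (35.89+33.79)/2 × 0.5 = 17.42
  [2.5→4.5]: (33.79+21.47)/2 × 2 = 55.26
  [4.5→6.5]: (21.47+12.30)/2 × 2 = 33.77
  [6.5→10.5]: (12.30+3.85)/2 × 4 = 32.3
  [10.5→11]: (3.85+3.33)/2 × 0.5 = 1.795
  Sum = 176.435 mg/L·hr
Extrapolated tail: C_last / k_e = 3.33 / 0.292 = 11.404
AUC_0→∞ = 176.435 + 11.404 = 187.839 mg/L·hr

AUC = 187.8 mg/L·hr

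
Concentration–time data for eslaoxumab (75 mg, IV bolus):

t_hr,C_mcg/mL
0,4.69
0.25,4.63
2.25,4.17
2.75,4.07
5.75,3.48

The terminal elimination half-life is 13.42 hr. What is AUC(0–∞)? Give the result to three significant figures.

AUC = 90.7 mcg/mL·hr

Trapezoidal AUC_0→5.75:
  [0→0.25]: (4.69+4.63)/2 × 0.25 = 1.165
  [0.25→2.25]: (4.63+4.17)/2 × 2 = 8.8
  [2.25→2.75]: (4.17+4.07)/2 × 0.5 = 2.06
  [2.75→5.75]: (4.07+3.48)/2 × 3 = 11.325
  Sum = 23.35 mcg/mL·hr
k_e = ln2 / t½ = 0.693147 / 13.42 = 0.0517 hr^-1
Extrapolated tail: C_last / k_e = 3.48 / 0.0517 = 67.311
AUC_0→∞ = 23.35 + 67.311 = 90.661 mcg/mL·hr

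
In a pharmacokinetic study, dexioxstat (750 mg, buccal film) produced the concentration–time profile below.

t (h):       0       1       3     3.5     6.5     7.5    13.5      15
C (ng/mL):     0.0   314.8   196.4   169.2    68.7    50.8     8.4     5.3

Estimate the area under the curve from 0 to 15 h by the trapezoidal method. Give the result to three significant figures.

AUC = 1360 ng/mL·h

Trapezoidal AUC_0→15:
  [0→1]: (0.0+314.8)/2 × 1 = 157.4
  [1→3]: (314.8+196.4)/2 × 2 = 511.2
  [3→3.5]: (196.4+169.2)/2 × 0.5 = 91.4
  [3.5→6.5]: (169.2+68.7)/2 × 3 = 356.85
  [6.5→7.5]: (68.7+50.8)/2 × 1 = 59.75
  [7.5→13.5]: (50.8+8.4)/2 × 6 = 177.6
  [13.5→15]: (8.4+5.3)/2 × 1.5 = 10.275
  Sum = 1364.475 ng/mL·h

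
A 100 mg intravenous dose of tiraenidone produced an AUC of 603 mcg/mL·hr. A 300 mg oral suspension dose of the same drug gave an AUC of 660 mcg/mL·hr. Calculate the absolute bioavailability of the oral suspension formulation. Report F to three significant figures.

F = 0.365

F = (AUC_ev / D_ev) / (AUC_iv / D_iv)
  = (660/300) / (603/100)
  = 2.2 / 6.03 = 0.3648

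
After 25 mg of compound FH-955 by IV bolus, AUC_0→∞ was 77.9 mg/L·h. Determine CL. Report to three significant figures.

CL = 0.321 L/h

CL = Dose_iv / AUC_0→∞
   = 25 / 77.9 = 0.320924 L/h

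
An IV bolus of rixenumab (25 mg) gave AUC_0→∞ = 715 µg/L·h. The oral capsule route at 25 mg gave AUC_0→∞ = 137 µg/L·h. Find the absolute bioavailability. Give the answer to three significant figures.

F = 0.192

F = (AUC_ev / D_ev) / (AUC_iv / D_iv)
  = (137/25) / (715/25)
  = 5.48 / 28.6 = 0.1916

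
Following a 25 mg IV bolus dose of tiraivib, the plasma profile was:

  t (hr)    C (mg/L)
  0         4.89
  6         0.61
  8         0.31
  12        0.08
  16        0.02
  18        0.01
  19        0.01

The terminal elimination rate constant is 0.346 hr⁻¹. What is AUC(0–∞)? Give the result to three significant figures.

AUC = 18.5 mg/L·hr

Trapezoidal AUC_0→19:
  [0→6]: (4.89+0.61)/2 × 6 = 16.5
  [6→8]: (0.61+0.31)/2 × 2 = 0.92
  [8→12]: (0.31+0.08)/2 × 4 = 0.78
  [12→16]: (0.08+0.02)/2 × 4 = 0.2
  [16→18]: (0.02+0.01)/2 × 2 = 0.03
  [18→19]: (0.01+0.01)/2 × 1 = 0.01
  Sum = 18.44 mg/L·hr
Extrapolated tail: C_last / k_e = 0.01 / 0.346 = 0.029
AUC_0→∞ = 18.44 + 0.029 = 18.469 mg/L·hr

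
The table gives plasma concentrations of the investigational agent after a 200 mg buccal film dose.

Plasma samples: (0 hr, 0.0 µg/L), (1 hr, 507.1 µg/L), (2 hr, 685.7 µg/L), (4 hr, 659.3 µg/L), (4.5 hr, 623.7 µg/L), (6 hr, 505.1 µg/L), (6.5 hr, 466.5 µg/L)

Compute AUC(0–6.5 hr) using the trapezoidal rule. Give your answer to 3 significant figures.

AUC = 3610 µg/L·hr

Trapezoidal AUC_0→6.5:
  [0→1]: (0.0+507.1)/2 × 1 = 253.55
  [1→2]: (507.1+685.7)/2 × 1 = 596.4
  [2→4]: (685.7+659.3)/2 × 2 = 1345.0
  [4→4.5]: (659.3+623.7)/2 × 0.5 = 320.75
  [4.5→6]: (623.7+505.1)/2 × 1.5 = 846.6
  [6→6.5]: (505.1+466.5)/2 × 0.5 = 242.9
  Sum = 3605.2 µg/L·hr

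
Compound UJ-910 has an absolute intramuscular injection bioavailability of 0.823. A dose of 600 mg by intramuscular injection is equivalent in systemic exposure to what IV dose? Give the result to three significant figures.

Systemic exposure from an extravascular dose = F × D_ev, so the equivalent IV dose is F × D_ev.
D_iv = F × D_ev = 0.823 × 600 = 493.8 mg

D_iv = 494 mg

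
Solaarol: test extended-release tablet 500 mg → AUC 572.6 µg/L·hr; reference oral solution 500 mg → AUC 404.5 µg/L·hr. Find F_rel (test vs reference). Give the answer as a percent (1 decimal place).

F_rel = (AUC_test/D_test) / (AUC_ref/D_ref)
      = (572.6/500) / (404.5/500)
      = 1.1452 / 0.809 = 1.4156 = 141.56%

F_rel = 141.6%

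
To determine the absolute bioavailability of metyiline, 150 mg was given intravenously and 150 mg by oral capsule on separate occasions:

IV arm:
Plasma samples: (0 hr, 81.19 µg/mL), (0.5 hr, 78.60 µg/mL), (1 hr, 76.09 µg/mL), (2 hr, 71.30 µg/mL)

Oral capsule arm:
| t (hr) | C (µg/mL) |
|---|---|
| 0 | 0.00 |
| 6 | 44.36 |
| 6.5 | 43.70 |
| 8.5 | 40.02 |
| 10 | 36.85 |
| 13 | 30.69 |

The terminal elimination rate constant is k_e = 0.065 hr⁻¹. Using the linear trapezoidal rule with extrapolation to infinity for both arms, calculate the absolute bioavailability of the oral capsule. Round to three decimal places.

Trapezoidal AUC_0→2 (IV):
  [0→0.5]: (81.19+78.60)/2 × 0.5 = 39.9475
  [0.5→1]: (78.60+76.09)/2 × 0.5 = 38.6725
  [1→2]: (76.09+71.30)/2 × 1 = 73.695
  Sum = 152.315 µg/mL·hr
IV tail: 71.30/0.065 = 1096.923; AUC_iv,0→∞ = 152.315 + 1096.923 = 1249.238 µg/mL·hr
Trapezoidal AUC_0→13 (oral capsule):
  [0→6]: (0.00+44.36)/2 × 6 = 133.08
  [6→6.5]: (44.36+43.70)/2 × 0.5 = 22.015
  [6.5→8.5]: (43.70+40.02)/2 × 2 = 83.72
  [8.5→10]: (40.02+36.85)/2 × 1.5 = 57.6525
  [10→13]: (36.85+30.69)/2 × 3 = 101.31
  Sum = 397.7775 µg/mL·hr
oral capsule tail: 30.69/0.065 = 472.154; AUC_ev,0→∞ = 397.7775 + 472.154 = 869.9315 µg/mL·hr
F = (AUC_ev/D_ev)/(AUC_iv/D_iv) = (869.9315/150)/(1249.238/150) = 5.79954/8.32825 = 0.6964

F = 0.696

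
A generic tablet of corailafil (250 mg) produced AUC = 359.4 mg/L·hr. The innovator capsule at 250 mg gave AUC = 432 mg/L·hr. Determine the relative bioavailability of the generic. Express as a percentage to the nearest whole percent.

F_rel = (AUC_test/D_test) / (AUC_ref/D_ref)
      = (359.4/250) / (432/250)
      = 1.4376 / 1.728 = 0.8319 = 83.19%

F_rel = 83%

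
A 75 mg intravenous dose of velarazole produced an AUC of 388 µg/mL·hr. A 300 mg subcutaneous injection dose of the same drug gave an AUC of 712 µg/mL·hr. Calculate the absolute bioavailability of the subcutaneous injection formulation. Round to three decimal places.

F = (AUC_ev / D_ev) / (AUC_iv / D_iv)
  = (712/300) / (388/75)
  = 2.37333 / 5.17333 = 0.4588

F = 0.459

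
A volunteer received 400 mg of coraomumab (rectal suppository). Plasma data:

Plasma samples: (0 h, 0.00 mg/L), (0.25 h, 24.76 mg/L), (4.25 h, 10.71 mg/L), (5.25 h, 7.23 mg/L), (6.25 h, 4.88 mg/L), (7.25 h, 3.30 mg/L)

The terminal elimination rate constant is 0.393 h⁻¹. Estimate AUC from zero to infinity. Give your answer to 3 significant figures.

AUC = 102 mg/L·h

Trapezoidal AUC_0→7.25:
  [0→0.25]: (0.00+24.76)/2 × 0.25 = 3.095
  [0.25→4.25]: (24.76+10.71)/2 × 4 = 70.94
  [4.25→5.25]: (10.71+7.23)/2 × 1 = 8.97
  [5.25→6.25]: (7.23+4.88)/2 × 1 = 6.055
  [6.25→7.25]: (4.88+3.30)/2 × 1 = 4.09
  Sum = 93.15 mg/L·h
Extrapolated tail: C_last / k_e = 3.30 / 0.393 = 8.397
AUC_0→∞ = 93.15 + 8.397 = 101.547 mg/L·h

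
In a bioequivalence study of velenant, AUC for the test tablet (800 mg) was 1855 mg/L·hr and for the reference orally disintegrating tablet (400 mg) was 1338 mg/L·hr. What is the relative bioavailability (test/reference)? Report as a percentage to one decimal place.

F_rel = 69.3%

F_rel = (AUC_test/D_test) / (AUC_ref/D_ref)
      = (1855/800) / (1338/400)
      = 2.31875 / 3.345 = 0.6932 = 69.32%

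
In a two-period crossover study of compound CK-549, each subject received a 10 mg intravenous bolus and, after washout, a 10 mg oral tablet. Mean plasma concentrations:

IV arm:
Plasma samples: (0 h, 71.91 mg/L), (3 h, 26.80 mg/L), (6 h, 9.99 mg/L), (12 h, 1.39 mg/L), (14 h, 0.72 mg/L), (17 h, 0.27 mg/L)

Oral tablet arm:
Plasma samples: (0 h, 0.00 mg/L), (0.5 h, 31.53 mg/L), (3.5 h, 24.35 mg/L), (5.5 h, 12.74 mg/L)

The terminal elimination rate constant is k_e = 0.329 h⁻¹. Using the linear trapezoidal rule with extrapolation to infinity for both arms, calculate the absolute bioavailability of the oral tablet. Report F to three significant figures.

Trapezoidal AUC_0→17 (IV):
  [0→3]: (71.91+26.80)/2 × 3 = 148.065
  [3→6]: (26.80+9.99)/2 × 3 = 55.185
  [6→12]: (9.99+1.39)/2 × 6 = 34.14
  [12→14]: (1.39+0.72)/2 × 2 = 2.11
  [14→17]: (0.72+0.27)/2 × 3 = 1.485
  Sum = 240.985 mg/L·h
IV tail: 0.27/0.329 = 0.821; AUC_iv,0→∞ = 240.985 + 0.821 = 241.806 mg/L·h
Trapezoidal AUC_0→5.5 (oral tablet):
  [0→0.5]: (0.00+31.53)/2 × 0.5 = 7.8825
  [0.5→3.5]: (31.53+24.35)/2 × 3 = 83.82
  [3.5→5.5]: (24.35+12.74)/2 × 2 = 37.09
  Sum = 128.7925 mg/L·h
oral tablet tail: 12.74/0.329 = 38.723; AUC_ev,0→∞ = 128.7925 + 38.723 = 167.5155 mg/L·h
F = (AUC_ev/D_ev)/(AUC_iv/D_iv) = (167.5155/10)/(241.806/10) = 16.75155/24.1806 = 0.6928

F = 0.693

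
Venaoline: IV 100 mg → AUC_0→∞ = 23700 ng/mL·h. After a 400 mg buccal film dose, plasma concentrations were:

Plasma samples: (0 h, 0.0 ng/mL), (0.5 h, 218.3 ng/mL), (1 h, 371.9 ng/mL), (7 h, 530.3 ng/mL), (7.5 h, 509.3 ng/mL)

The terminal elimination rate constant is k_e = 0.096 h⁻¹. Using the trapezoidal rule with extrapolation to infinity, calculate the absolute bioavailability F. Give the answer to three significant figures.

F = 0.0894

Trapezoidal AUC_0→7.5 (buccal film):
  [0→0.5]: (0.0+218.3)/2 × 0.5 = 54.575
  [0.5→1]: (218.3+371.9)/2 × 0.5 = 147.55
  [1→7]: (371.9+530.3)/2 × 6 = 2706.6
  [7→7.5]: (530.3+509.3)/2 × 0.5 = 259.9
  Sum = 3168.625 ng/mL·h
Tail: C_last/k_e = 509.3/0.096 = 5305.208
AUC_0→∞ (buccal film) = 3168.625 + 5305.208 = 8473.833 ng/mL·h
F = (AUC_ev/D_ev)/(AUC_iv/D_iv) = (8473.833/400)/(23700/100) = 21.1846/237 = 0.0894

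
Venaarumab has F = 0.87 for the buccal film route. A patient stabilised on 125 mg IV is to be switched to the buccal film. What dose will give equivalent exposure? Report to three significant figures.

D_buccal = 144 mg

For equal systemic exposure: F × D_ev = D_iv
D_ev = D_iv / F = 125 / 0.87 = 143.678 mg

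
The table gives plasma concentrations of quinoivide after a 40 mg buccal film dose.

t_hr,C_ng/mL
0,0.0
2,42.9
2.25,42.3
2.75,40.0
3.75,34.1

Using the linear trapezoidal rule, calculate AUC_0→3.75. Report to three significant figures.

Trapezoidal AUC_0→3.75:
  [0→2]: (0.0+42.9)/2 × 2 = 42.9
  [2→2.25]: (42.9+42.3)/2 × 0.25 = 10.65
  [2.25→2.75]: (42.3+40.0)/2 × 0.5 = 20.575
  [2.75→3.75]: (40.0+34.1)/2 × 1 = 37.05
  Sum = 111.175 ng/mL·hr

AUC = 111 ng/mL·hr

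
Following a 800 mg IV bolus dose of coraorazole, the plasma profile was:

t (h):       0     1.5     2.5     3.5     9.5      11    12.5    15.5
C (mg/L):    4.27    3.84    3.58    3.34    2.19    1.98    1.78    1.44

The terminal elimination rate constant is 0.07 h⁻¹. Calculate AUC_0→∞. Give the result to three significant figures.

AUC = 61.2 mg/L·h

Trapezoidal AUC_0→15.5:
  [0→1.5]: (4.27+3.84)/2 × 1.5 = 6.0825
  [1.5→2.5]: (3.84+3.58)/2 × 1 = 3.71
  [2.5→3.5]: (3.58+3.34)/2 × 1 = 3.46
  [3.5→9.5]: (3.34+2.19)/2 × 6 = 16.59
  [9.5→11]: (2.19+1.98)/2 × 1.5 = 3.1275
  [11→12.5]: (1.98+1.78)/2 × 1.5 = 2.82
  [12.5→15.5]: (1.78+1.44)/2 × 3 = 4.83
  Sum = 40.62 mg/L·h
Extrapolated tail: C_last / k_e = 1.44 / 0.07 = 20.571
AUC_0→∞ = 40.62 + 20.571 = 61.191 mg/L·h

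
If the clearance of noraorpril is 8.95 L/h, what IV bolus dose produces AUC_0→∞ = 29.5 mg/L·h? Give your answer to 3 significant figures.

Dose = 264 mg

Dose_iv = CL × AUC_0→∞
     = 8.95 × 29.5 = 264.025 mg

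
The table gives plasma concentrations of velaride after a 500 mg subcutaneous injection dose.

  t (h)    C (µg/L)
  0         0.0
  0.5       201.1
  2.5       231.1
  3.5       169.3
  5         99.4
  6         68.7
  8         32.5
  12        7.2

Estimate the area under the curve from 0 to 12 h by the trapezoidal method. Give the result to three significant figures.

Trapezoidal AUC_0→12:
  [0→0.5]: (0.0+201.1)/2 × 0.5 = 50.275
  [0.5→2.5]: (201.1+231.1)/2 × 2 = 432.2
  [2.5→3.5]: (231.1+169.3)/2 × 1 = 200.2
  [3.5→5]: (169.3+99.4)/2 × 1.5 = 201.525
  [5→6]: (99.4+68.7)/2 × 1 = 84.05
  [6→8]: (68.7+32.5)/2 × 2 = 101.2
  [8→12]: (32.5+7.2)/2 × 4 = 79.4
  Sum = 1148.85 µg/L·h

AUC = 1150 µg/L·h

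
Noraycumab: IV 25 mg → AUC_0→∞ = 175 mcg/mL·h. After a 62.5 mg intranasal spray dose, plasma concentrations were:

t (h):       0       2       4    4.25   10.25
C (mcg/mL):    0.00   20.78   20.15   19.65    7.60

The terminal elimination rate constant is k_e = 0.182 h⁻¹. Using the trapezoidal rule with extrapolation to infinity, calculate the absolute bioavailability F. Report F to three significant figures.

F = 0.435

Trapezoidal AUC_0→10.25 (intranasal spray):
  [0→2]: (0.00+20.78)/2 × 2 = 20.78
  [2→4]: (20.78+20.15)/2 × 2 = 40.93
  [4→4.25]: (20.15+19.65)/2 × 0.25 = 4.975
  [4.25→10.25]: (19.65+7.60)/2 × 6 = 81.75
  Sum = 148.435 mcg/mL·h
Tail: C_last/k_e = 7.60/0.182 = 41.758
AUC_0→∞ (intranasal spray) = 148.435 + 41.758 = 190.193 mcg/mL·h
F = (AUC_ev/D_ev)/(AUC_iv/D_iv) = (190.193/62.5)/(175/25) = 3.043088/7 = 0.4347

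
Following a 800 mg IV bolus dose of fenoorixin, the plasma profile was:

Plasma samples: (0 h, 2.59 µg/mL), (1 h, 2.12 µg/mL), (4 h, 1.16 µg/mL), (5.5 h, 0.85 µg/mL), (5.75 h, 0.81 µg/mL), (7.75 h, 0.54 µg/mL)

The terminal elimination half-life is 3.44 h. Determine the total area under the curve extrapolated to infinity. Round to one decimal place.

Trapezoidal AUC_0→7.75:
  [0→1]: (2.59+2.12)/2 × 1 = 2.355
  [1→4]: (2.12+1.16)/2 × 3 = 4.92
  [4→5.5]: (1.16+0.85)/2 × 1.5 = 1.5075
  [5.5→5.75]: (0.85+0.81)/2 × 0.25 = 0.2075
  [5.75→7.75]: (0.81+0.54)/2 × 2 = 1.35
  Sum = 10.34 µg/mL·h
k_e = ln2 / t½ = 0.693147 / 3.44 = 0.2015 h^-1
Extrapolated tail: C_last / k_e = 0.54 / 0.2015 = 2.680
AUC_0→∞ = 10.34 + 2.680 = 13.02 µg/mL·h

AUC = 13.0 µg/mL·h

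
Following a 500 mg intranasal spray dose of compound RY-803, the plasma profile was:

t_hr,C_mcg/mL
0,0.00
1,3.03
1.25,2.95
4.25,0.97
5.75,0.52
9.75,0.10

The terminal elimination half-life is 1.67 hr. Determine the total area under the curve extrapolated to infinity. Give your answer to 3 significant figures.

Trapezoidal AUC_0→9.75:
  [0→1]: (0.00+3.03)/2 × 1 = 1.515
  [1→1.25]: (3.03+2.95)/2 × 0.25 = 0.7475
  [1.25→4.25]: (2.95+0.97)/2 × 3 = 5.88
  [4.25→5.75]: (0.97+0.52)/2 × 1.5 = 1.1175
  [5.75→9.75]: (0.52+0.10)/2 × 4 = 1.24
  Sum = 10.5 mcg/mL·hr
k_e = ln2 / t½ = 0.693147 / 1.67 = 0.4151 hr^-1
Extrapolated tail: C_last / k_e = 0.10 / 0.4151 = 0.241
AUC_0→∞ = 10.5 + 0.241 = 10.741 mcg/mL·hr

AUC = 10.7 mcg/mL·hr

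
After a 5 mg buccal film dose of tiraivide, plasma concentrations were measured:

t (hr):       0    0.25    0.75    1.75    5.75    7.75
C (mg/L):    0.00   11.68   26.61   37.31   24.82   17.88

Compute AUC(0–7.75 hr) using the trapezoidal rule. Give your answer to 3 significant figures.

Trapezoidal AUC_0→7.75:
  [0→0.25]: (0.00+11.68)/2 × 0.25 = 1.46
  [0.25→0.75]: (11.68+26.61)/2 × 0.5 = 9.5725
  [0.75→1.75]: (26.61+37.31)/2 × 1 = 31.96
  [1.75→5.75]: (37.31+24.82)/2 × 4 = 124.26
  [5.75→7.75]: (24.82+17.88)/2 × 2 = 42.7
  Sum = 209.9525 mg/L·hr

AUC = 210 mg/L·hr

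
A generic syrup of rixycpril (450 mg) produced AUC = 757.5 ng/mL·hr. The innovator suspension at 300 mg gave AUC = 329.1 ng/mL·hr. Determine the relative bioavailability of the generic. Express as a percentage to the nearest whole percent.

F_rel = (AUC_test/D_test) / (AUC_ref/D_ref)
      = (757.5/450) / (329.1/300)
      = 1.68333 / 1.097 = 1.5345 = 153.45%

F_rel = 153%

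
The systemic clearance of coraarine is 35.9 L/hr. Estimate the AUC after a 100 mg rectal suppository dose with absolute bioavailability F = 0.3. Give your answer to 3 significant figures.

AUC_0→∞ = F × Dose / CL
        = 0.3 × 100 / 35.9 = 0.835655 mg/L·hr

AUC = 0.836 mg/L·hr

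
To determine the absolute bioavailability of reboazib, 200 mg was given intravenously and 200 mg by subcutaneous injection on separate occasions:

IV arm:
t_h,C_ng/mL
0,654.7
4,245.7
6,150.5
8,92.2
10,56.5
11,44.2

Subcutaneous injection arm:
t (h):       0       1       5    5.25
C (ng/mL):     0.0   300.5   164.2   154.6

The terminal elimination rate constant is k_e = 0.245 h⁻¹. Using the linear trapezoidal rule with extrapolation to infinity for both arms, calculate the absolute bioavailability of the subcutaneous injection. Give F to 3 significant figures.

Trapezoidal AUC_0→11 (IV):
  [0→4]: (654.7+245.7)/2 × 4 = 1800.8
  [4→6]: (245.7+150.5)/2 × 2 = 396.2
  [6→8]: (150.5+92.2)/2 × 2 = 242.7
  [8→10]: (92.2+56.5)/2 × 2 = 148.7
  [10→11]: (56.5+44.2)/2 × 1 = 50.35
  Sum = 2638.75 ng/mL·h
IV tail: 44.2/0.245 = 180.408; AUC_iv,0→∞ = 2638.75 + 180.408 = 2819.158 ng/mL·h
Trapezoidal AUC_0→5.25 (subcutaneous injection):
  [0→1]: (0.0+300.5)/2 × 1 = 150.25
  [1→5]: (300.5+164.2)/2 × 4 = 929.4
  [5→5.25]: (164.2+154.6)/2 × 0.25 = 39.85
  Sum = 1119.5 ng/mL·h
subcutaneous injection tail: 154.6/0.245 = 631.020; AUC_ev,0→∞ = 1119.5 + 631.020 = 1750.52 ng/mL·h
F = (AUC_ev/D_ev)/(AUC_iv/D_iv) = (1750.52/200)/(2819.158/200) = 8.7526/14.09579 = 0.6209

F = 0.621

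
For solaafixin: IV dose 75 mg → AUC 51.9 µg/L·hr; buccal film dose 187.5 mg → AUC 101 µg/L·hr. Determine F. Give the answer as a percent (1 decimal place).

F = (AUC_ev / D_ev) / (AUC_iv / D_iv)
  = (101/187.5) / (51.9/75)
  = 0.538667 / 0.692 = 0.7784
  = 77.84%

F = 77.8%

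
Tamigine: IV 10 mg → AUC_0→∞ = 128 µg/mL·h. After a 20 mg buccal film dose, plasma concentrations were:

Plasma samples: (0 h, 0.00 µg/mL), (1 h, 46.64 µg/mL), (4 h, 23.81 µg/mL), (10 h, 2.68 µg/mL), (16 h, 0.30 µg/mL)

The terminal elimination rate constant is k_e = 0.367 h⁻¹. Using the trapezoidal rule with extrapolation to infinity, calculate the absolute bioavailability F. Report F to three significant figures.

F = 0.852

Trapezoidal AUC_0→16 (buccal film):
  [0→1]: (0.00+46.64)/2 × 1 = 23.32
  [1→4]: (46.64+23.81)/2 × 3 = 105.675
  [4→10]: (23.81+2.68)/2 × 6 = 79.47
  [10→16]: (2.68+0.30)/2 × 6 = 8.94
  Sum = 217.405 µg/mL·h
Tail: C_last/k_e = 0.30/0.367 = 0.817
AUC_0→∞ (buccal film) = 217.405 + 0.817 = 218.222 µg/mL·h
F = (AUC_ev/D_ev)/(AUC_iv/D_iv) = (218.222/20)/(128/10) = 10.9111/12.8 = 0.8524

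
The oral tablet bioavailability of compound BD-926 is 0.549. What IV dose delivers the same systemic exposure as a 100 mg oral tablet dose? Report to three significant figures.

Systemic exposure from an extravascular dose = F × D_ev, so the equivalent IV dose is F × D_ev.
D_iv = F × D_ev = 0.549 × 100 = 54.9 mg

D_iv = 54.9 mg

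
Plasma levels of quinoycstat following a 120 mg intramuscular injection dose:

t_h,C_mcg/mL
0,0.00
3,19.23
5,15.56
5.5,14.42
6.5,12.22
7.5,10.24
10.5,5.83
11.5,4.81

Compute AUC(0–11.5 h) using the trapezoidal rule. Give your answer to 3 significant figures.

Trapezoidal AUC_0→11.5:
  [0→3]: (0.00+19.23)/2 × 3 = 28.845
  [3→5]: (19.23+15.56)/2 × 2 = 34.79
  [5→5.5]: (15.56+14.42)/2 × 0.5 = 7.495
  [5.5→6.5]: (14.42+12.22)/2 × 1 = 13.32
  [6.5→7.5]: (12.22+10.24)/2 × 1 = 11.23
  [7.5→10.5]: (10.24+5.83)/2 × 3 = 24.105
  [10.5→11.5]: (5.83+4.81)/2 × 1 = 5.32
  Sum = 125.105 mcg/mL·h

AUC = 125 mcg/mL·h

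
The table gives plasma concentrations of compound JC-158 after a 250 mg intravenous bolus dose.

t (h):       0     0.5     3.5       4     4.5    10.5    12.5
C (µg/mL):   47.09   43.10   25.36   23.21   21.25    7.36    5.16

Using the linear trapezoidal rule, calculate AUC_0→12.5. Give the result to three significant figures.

AUC = 247 µg/mL·h

Trapezoidal AUC_0→12.5:
  [0→0.5]: (47.09+43.10)/2 × 0.5 = 22.5475
  [0.5→3.5]: (43.10+25.36)/2 × 3 = 102.69
  [3.5→4]: (25.36+23.21)/2 × 0.5 = 12.1425
  [4→4.5]: (23.21+21.25)/2 × 0.5 = 11.115
  [4.5→10.5]: (21.25+7.36)/2 × 6 = 85.83
  [10.5→12.5]: (7.36+5.16)/2 × 2 = 12.52
  Sum = 246.845 µg/mL·h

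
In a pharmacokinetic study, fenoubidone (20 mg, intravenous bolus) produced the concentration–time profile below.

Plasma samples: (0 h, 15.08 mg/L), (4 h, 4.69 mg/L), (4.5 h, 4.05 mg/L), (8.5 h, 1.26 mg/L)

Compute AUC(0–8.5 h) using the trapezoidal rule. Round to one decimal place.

Trapezoidal AUC_0→8.5:
  [0→4]: (15.08+4.69)/2 × 4 = 39.54
  [4→4.5]: (4.69+4.05)/2 × 0.5 = 2.185
  [4.5→8.5]: (4.05+1.26)/2 × 4 = 10.62
  Sum = 52.345 mg/L·h

AUC = 52.3 mg/L·h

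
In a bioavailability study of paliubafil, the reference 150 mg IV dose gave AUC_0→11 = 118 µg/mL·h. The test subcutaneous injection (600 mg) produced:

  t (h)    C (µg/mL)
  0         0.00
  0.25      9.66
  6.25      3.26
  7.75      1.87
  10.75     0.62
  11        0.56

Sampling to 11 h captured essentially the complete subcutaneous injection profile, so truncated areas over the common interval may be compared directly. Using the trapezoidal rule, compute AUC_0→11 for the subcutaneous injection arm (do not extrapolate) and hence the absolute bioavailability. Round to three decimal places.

Trapezoidal AUC_0→11 (subcutaneous injection):
  [0→0.25]: (0.00+9.66)/2 × 0.25 = 1.2075
  [0.25→6.25]: (9.66+3.26)/2 × 6 = 38.76
  [6.25→7.75]: (3.26+1.87)/2 × 1.5 = 3.8475
  [7.75→10.75]: (1.87+0.62)/2 × 3 = 3.735
  [10.75→11]: (0.62+0.56)/2 × 0.25 = 0.1475
  Sum = 47.6975 µg/mL·h
F = (AUC_ev/D_ev)/(AUC_iv/D_iv) = (47.6975/600)/(118/150) = 0.0794958/0.786667 = 0.1011

F = 0.101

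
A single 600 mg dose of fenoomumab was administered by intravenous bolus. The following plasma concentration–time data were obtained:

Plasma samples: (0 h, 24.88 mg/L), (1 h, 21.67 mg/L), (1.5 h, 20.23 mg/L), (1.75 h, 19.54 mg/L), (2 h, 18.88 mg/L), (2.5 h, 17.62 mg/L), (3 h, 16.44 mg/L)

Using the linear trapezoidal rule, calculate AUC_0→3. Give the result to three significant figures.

AUC = 61.2 mg/L·h

Trapezoidal AUC_0→3:
  [0→1]: (24.88+21.67)/2 × 1 = 23.275
  [1→1.5]: (21.67+20.23)/2 × 0.5 = 10.475
  [1.5→1.75]: (20.23+19.54)/2 × 0.25 = 4.97125
  [1.75→2]: (19.54+18.88)/2 × 0.25 = 4.8025
  [2→2.5]: (18.88+17.62)/2 × 0.5 = 9.125
  [2.5→3]: (17.62+16.44)/2 × 0.5 = 8.515
  Sum = 61.16375 mg/L·h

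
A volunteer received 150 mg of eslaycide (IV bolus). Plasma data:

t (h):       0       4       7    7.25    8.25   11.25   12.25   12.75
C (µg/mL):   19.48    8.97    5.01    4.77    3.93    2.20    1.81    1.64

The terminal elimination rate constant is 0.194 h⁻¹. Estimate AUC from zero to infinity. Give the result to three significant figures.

Trapezoidal AUC_0→12.75:
  [0→4]: (19.48+8.97)/2 × 4 = 56.9
  [4→7]: (8.97+5.01)/2 × 3 = 20.97
  [7→7.25]: (5.01+4.77)/2 × 0.25 = 1.2225
  [7.25→8.25]: (4.77+3.93)/2 × 1 = 4.35
  [8.25→11.25]: (3.93+2.20)/2 × 3 = 9.195
  [11.25→12.25]: (2.20+1.81)/2 × 1 = 2.005
  [12.25→12.75]: (1.81+1.64)/2 × 0.5 = 0.8625
  Sum = 95.505 µg/mL·h
Extrapolated tail: C_last / k_e = 1.64 / 0.194 = 8.454
AUC_0→∞ = 95.505 + 8.454 = 103.959 µg/mL·h

AUC = 104 µg/mL·h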